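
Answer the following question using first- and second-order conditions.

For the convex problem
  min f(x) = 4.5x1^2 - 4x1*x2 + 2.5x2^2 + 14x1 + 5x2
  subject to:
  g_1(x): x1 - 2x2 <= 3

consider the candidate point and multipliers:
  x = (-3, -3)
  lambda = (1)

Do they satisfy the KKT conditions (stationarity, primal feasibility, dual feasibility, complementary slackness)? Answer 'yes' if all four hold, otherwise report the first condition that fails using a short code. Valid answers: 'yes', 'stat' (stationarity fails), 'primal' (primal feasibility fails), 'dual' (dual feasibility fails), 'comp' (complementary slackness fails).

Gradient of f: grad f(x) = Q x + c = (-1, 2)
Constraint values g_i(x) = a_i^T x - b_i:
  g_1((-3, -3)) = 0
Stationarity residual: grad f(x) + sum_i lambda_i a_i = (0, 0)
  -> stationarity OK
Primal feasibility (all g_i <= 0): OK
Dual feasibility (all lambda_i >= 0): OK
Complementary slackness (lambda_i * g_i(x) = 0 for all i): OK

Verdict: yes, KKT holds.

yes


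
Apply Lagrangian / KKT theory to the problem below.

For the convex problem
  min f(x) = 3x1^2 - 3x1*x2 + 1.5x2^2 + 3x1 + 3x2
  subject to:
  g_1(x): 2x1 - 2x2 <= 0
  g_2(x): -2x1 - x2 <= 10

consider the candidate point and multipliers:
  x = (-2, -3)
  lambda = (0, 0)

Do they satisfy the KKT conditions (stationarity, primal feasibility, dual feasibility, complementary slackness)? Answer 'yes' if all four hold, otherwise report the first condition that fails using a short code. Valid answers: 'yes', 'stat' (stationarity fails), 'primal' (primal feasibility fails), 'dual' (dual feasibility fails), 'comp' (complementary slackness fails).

Gradient of f: grad f(x) = Q x + c = (0, 0)
Constraint values g_i(x) = a_i^T x - b_i:
  g_1((-2, -3)) = 2
  g_2((-2, -3)) = -3
Stationarity residual: grad f(x) + sum_i lambda_i a_i = (0, 0)
  -> stationarity OK
Primal feasibility (all g_i <= 0): FAILS
Dual feasibility (all lambda_i >= 0): OK
Complementary slackness (lambda_i * g_i(x) = 0 for all i): OK

Verdict: the first failing condition is primal_feasibility -> primal.

primal


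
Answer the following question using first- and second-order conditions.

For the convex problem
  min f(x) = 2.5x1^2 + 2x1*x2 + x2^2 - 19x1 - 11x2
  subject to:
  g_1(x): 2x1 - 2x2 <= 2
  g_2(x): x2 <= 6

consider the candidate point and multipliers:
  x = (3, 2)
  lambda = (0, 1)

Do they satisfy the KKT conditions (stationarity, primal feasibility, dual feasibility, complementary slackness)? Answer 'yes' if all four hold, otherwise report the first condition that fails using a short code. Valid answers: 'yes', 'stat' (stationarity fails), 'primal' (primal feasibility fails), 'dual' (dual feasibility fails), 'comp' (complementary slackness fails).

Gradient of f: grad f(x) = Q x + c = (0, -1)
Constraint values g_i(x) = a_i^T x - b_i:
  g_1((3, 2)) = 0
  g_2((3, 2)) = -4
Stationarity residual: grad f(x) + sum_i lambda_i a_i = (0, 0)
  -> stationarity OK
Primal feasibility (all g_i <= 0): OK
Dual feasibility (all lambda_i >= 0): OK
Complementary slackness (lambda_i * g_i(x) = 0 for all i): FAILS

Verdict: the first failing condition is complementary_slackness -> comp.

comp


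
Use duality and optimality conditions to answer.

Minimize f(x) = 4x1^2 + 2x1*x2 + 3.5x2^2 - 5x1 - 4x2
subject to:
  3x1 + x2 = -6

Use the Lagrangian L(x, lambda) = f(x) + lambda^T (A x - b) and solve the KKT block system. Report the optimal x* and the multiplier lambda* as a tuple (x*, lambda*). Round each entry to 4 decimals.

Form the Lagrangian:
  L(x, lambda) = (1/2) x^T Q x + c^T x + lambda^T (A x - b)
Stationarity (grad_x L = 0): Q x + c + A^T lambda = 0.
Primal feasibility: A x = b.

This gives the KKT block system:
  [ Q   A^T ] [ x     ]   [-c ]
  [ A    0  ] [ lambda ] = [ b ]

Solving the linear system:
  x*      = (-2.0508, 0.1525)
  lambda* = (7.0339)
  f(x*)   = 25.9237

x* = (-2.0508, 0.1525), lambda* = (7.0339)


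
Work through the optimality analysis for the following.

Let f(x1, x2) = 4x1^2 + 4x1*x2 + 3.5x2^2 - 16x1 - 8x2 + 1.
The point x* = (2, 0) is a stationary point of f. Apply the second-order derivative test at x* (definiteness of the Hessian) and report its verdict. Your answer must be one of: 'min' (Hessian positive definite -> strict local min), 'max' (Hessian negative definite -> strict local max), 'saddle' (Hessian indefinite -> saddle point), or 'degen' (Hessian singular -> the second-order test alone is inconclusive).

Compute the Hessian H = grad^2 f:
  H = [[8, 4], [4, 7]]
Verify stationarity: grad f(x*) = H x* + g = (0, 0).
Eigenvalues of H: 3.4689, 11.5311.
Both eigenvalues > 0, so H is positive definite -> x* is a strict local min.

min


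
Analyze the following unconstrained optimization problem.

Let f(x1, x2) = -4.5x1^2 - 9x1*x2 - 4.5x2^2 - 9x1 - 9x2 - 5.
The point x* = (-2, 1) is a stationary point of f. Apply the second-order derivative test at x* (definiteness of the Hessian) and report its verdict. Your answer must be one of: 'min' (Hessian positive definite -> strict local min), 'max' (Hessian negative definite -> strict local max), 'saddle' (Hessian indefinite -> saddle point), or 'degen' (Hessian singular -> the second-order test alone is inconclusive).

Compute the Hessian H = grad^2 f:
  H = [[-9, -9], [-9, -9]]
Verify stationarity: grad f(x*) = H x* + g = (0, 0).
Eigenvalues of H: -18, 0.
H has a zero eigenvalue (singular; negative semidefinite but not definite), so H is neither positive definite, negative definite, nor indefinite. The second-order test alone is inconclusive -> degen.
(Indeed, f is constant along the null direction of H through x*, so x* is not a strict local extremum.)

degen


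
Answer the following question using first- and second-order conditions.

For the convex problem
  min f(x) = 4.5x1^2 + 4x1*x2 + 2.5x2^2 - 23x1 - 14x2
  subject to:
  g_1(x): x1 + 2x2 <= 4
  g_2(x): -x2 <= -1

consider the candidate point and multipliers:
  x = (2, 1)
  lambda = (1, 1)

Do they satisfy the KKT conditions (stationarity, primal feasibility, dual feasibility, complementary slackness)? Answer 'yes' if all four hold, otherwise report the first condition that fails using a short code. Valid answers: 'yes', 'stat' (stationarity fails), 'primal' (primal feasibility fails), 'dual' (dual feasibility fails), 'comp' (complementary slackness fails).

Gradient of f: grad f(x) = Q x + c = (-1, -1)
Constraint values g_i(x) = a_i^T x - b_i:
  g_1((2, 1)) = 0
  g_2((2, 1)) = 0
Stationarity residual: grad f(x) + sum_i lambda_i a_i = (0, 0)
  -> stationarity OK
Primal feasibility (all g_i <= 0): OK
Dual feasibility (all lambda_i >= 0): OK
Complementary slackness (lambda_i * g_i(x) = 0 for all i): OK

Verdict: yes, KKT holds.

yes


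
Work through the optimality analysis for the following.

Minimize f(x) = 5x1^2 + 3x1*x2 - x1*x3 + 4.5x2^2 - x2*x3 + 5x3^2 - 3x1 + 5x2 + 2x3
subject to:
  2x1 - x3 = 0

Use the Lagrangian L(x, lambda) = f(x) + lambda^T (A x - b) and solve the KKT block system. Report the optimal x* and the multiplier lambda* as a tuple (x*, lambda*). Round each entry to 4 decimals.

Form the Lagrangian:
  L(x, lambda) = (1/2) x^T Q x + c^T x + lambda^T (A x - b)
Stationarity (grad_x L = 0): Q x + c + A^T lambda = 0.
Primal feasibility: A x = b.

This gives the KKT block system:
  [ Q   A^T ] [ x     ]   [-c ]
  [ A    0  ] [ lambda ] = [ b ]

Solving the linear system:
  x*      = (-0.0097, -0.5545, -0.0194)
  lambda* = (2.3705)
  f(x*)   = -1.391

x* = (-0.0097, -0.5545, -0.0194), lambda* = (2.3705)


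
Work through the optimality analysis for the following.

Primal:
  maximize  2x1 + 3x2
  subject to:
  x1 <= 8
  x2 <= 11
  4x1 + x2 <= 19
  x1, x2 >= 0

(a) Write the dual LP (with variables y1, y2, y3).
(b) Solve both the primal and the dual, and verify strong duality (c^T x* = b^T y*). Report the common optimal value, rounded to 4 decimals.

The standard primal-dual pair for 'max c^T x s.t. A x <= b, x >= 0' is:
  Dual:  min b^T y  s.t.  A^T y >= c,  y >= 0.

So the dual LP is:
  minimize  8y1 + 11y2 + 19y3
  subject to:
    y1 + 4y3 >= 2
    y2 + y3 >= 3
    y1, y2, y3 >= 0

Solving the primal: x* = (2, 11).
  primal value c^T x* = 37.
Solving the dual: y* = (0, 2.5, 0.5).
  dual value b^T y* = 37.
Strong duality: c^T x* = b^T y*. Confirmed.

37


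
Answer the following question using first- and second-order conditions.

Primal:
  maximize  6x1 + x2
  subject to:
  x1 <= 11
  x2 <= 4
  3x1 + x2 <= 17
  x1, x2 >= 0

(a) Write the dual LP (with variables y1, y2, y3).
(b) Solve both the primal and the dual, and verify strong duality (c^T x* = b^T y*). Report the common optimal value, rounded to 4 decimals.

The standard primal-dual pair for 'max c^T x s.t. A x <= b, x >= 0' is:
  Dual:  min b^T y  s.t.  A^T y >= c,  y >= 0.

So the dual LP is:
  minimize  11y1 + 4y2 + 17y3
  subject to:
    y1 + 3y3 >= 6
    y2 + y3 >= 1
    y1, y2, y3 >= 0

Solving the primal: x* = (5.6667, 0).
  primal value c^T x* = 34.
Solving the dual: y* = (0, 0, 2).
  dual value b^T y* = 34.
Strong duality: c^T x* = b^T y*. Confirmed.

34


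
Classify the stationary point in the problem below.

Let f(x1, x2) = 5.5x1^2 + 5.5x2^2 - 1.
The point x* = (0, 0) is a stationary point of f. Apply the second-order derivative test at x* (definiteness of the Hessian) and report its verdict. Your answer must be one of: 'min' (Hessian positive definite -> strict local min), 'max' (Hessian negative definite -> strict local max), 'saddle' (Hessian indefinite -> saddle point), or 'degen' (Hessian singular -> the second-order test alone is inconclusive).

Compute the Hessian H = grad^2 f:
  H = [[11, 0], [0, 11]]
Verify stationarity: grad f(x*) = H x* + g = (0, 0).
Eigenvalues of H: 11, 11.
Both eigenvalues > 0, so H is positive definite -> x* is a strict local min.

min


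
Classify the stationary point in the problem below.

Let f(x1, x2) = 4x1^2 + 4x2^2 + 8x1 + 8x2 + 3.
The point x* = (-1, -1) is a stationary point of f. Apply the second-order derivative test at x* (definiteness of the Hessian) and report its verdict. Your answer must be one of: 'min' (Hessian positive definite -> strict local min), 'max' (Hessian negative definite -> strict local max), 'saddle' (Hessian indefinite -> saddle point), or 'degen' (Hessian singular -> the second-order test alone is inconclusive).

Compute the Hessian H = grad^2 f:
  H = [[8, 0], [0, 8]]
Verify stationarity: grad f(x*) = H x* + g = (0, 0).
Eigenvalues of H: 8, 8.
Both eigenvalues > 0, so H is positive definite -> x* is a strict local min.

min


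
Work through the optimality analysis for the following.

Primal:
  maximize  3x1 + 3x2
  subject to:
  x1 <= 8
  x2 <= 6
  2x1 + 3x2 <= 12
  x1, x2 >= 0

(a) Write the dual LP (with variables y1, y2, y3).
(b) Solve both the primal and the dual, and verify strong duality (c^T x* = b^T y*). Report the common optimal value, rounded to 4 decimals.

The standard primal-dual pair for 'max c^T x s.t. A x <= b, x >= 0' is:
  Dual:  min b^T y  s.t.  A^T y >= c,  y >= 0.

So the dual LP is:
  minimize  8y1 + 6y2 + 12y3
  subject to:
    y1 + 2y3 >= 3
    y2 + 3y3 >= 3
    y1, y2, y3 >= 0

Solving the primal: x* = (6, 0).
  primal value c^T x* = 18.
Solving the dual: y* = (0, 0, 1.5).
  dual value b^T y* = 18.
Strong duality: c^T x* = b^T y*. Confirmed.

18


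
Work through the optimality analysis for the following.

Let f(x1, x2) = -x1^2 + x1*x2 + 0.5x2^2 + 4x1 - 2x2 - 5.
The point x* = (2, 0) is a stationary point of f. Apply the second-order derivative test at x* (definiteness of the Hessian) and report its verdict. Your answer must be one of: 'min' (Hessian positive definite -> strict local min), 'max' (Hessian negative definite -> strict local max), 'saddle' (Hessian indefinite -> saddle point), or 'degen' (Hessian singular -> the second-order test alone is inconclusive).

Compute the Hessian H = grad^2 f:
  H = [[-2, 1], [1, 1]]
Verify stationarity: grad f(x*) = H x* + g = (0, 0).
Eigenvalues of H: -2.3028, 1.3028.
Eigenvalues have mixed signs, so H is indefinite -> x* is a saddle point.

saddle


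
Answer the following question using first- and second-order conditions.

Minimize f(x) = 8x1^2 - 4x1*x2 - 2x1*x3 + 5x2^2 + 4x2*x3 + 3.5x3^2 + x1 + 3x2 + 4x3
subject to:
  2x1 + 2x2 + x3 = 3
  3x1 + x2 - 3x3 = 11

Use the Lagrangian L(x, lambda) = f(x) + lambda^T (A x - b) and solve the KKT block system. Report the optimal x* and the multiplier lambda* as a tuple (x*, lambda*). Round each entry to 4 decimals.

Form the Lagrangian:
  L(x, lambda) = (1/2) x^T Q x + c^T x + lambda^T (A x - b)
Stationarity (grad_x L = 0): Q x + c + A^T lambda = 0.
Primal feasibility: A x = b.

This gives the KKT block system:
  [ Q   A^T ] [ x     ]   [-c ]
  [ A    0  ] [ lambda ] = [ b ]

Solving the linear system:
  x*      = (0.9116, 1.6851, -2.1934)
  lambda* = (-2.2652, -2.9006)
  f(x*)   = 17.9475

x* = (0.9116, 1.6851, -2.1934), lambda* = (-2.2652, -2.9006)


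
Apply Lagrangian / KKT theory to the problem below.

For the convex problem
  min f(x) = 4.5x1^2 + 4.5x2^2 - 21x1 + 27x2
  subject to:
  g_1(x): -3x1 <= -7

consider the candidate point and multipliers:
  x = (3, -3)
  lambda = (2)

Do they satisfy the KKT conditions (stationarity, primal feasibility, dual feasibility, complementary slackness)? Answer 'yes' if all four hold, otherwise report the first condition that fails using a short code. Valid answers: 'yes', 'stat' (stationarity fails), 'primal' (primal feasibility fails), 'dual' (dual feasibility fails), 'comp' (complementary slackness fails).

Gradient of f: grad f(x) = Q x + c = (6, 0)
Constraint values g_i(x) = a_i^T x - b_i:
  g_1((3, -3)) = -2
Stationarity residual: grad f(x) + sum_i lambda_i a_i = (0, 0)
  -> stationarity OK
Primal feasibility (all g_i <= 0): OK
Dual feasibility (all lambda_i >= 0): OK
Complementary slackness (lambda_i * g_i(x) = 0 for all i): FAILS

Verdict: the first failing condition is complementary_slackness -> comp.

comp


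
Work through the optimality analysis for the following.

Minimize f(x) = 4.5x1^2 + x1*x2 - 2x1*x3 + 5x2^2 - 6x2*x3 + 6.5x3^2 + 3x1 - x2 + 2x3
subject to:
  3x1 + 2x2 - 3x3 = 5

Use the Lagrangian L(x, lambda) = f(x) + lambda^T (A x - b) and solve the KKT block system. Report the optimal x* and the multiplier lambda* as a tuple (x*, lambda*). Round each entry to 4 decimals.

Form the Lagrangian:
  L(x, lambda) = (1/2) x^T Q x + c^T x + lambda^T (A x - b)
Stationarity (grad_x L = 0): Q x + c + A^T lambda = 0.
Primal feasibility: A x = b.

This gives the KKT block system:
  [ Q   A^T ] [ x     ]   [-c ]
  [ A    0  ] [ lambda ] = [ b ]

Solving the linear system:
  x*      = (0.6994, 0.3187, -0.7547)
  lambda* = (-3.7077)
  f(x*)   = 9.4042

x* = (0.6994, 0.3187, -0.7547), lambda* = (-3.7077)


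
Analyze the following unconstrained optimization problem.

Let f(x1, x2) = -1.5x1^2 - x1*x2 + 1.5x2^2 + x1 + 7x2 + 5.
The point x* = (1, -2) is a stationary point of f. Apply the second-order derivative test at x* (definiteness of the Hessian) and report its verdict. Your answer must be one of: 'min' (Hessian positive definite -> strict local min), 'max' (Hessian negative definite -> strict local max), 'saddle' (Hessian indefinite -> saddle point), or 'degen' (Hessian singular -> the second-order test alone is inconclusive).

Compute the Hessian H = grad^2 f:
  H = [[-3, -1], [-1, 3]]
Verify stationarity: grad f(x*) = H x* + g = (0, 0).
Eigenvalues of H: -3.1623, 3.1623.
Eigenvalues have mixed signs, so H is indefinite -> x* is a saddle point.

saddle


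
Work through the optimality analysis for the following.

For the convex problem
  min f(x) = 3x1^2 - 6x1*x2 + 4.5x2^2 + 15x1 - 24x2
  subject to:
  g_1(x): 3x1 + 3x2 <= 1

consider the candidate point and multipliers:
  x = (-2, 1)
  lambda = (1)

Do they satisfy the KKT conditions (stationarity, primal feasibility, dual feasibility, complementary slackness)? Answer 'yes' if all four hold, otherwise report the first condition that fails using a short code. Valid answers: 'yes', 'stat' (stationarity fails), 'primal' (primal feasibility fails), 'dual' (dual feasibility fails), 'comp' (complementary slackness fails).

Gradient of f: grad f(x) = Q x + c = (-3, -3)
Constraint values g_i(x) = a_i^T x - b_i:
  g_1((-2, 1)) = -4
Stationarity residual: grad f(x) + sum_i lambda_i a_i = (0, 0)
  -> stationarity OK
Primal feasibility (all g_i <= 0): OK
Dual feasibility (all lambda_i >= 0): OK
Complementary slackness (lambda_i * g_i(x) = 0 for all i): FAILS

Verdict: the first failing condition is complementary_slackness -> comp.

comp


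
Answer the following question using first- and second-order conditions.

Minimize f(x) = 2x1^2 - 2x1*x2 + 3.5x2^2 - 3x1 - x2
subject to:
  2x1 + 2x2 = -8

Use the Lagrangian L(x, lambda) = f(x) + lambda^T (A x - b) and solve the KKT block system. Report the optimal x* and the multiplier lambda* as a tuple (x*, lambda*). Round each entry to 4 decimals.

Form the Lagrangian:
  L(x, lambda) = (1/2) x^T Q x + c^T x + lambda^T (A x - b)
Stationarity (grad_x L = 0): Q x + c + A^T lambda = 0.
Primal feasibility: A x = b.

This gives the KKT block system:
  [ Q   A^T ] [ x     ]   [-c ]
  [ A    0  ] [ lambda ] = [ b ]

Solving the linear system:
  x*      = (-2.2667, -1.7333)
  lambda* = (4.3)
  f(x*)   = 21.4667

x* = (-2.2667, -1.7333), lambda* = (4.3)


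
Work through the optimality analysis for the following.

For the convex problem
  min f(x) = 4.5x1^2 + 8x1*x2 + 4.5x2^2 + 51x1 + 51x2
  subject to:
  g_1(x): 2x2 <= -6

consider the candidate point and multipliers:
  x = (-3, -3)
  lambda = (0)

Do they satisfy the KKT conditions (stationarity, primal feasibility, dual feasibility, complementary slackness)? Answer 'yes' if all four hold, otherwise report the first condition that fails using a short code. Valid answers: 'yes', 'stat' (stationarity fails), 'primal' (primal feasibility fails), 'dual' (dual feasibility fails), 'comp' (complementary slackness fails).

Gradient of f: grad f(x) = Q x + c = (0, 0)
Constraint values g_i(x) = a_i^T x - b_i:
  g_1((-3, -3)) = 0
Stationarity residual: grad f(x) + sum_i lambda_i a_i = (0, 0)
  -> stationarity OK
Primal feasibility (all g_i <= 0): OK
Dual feasibility (all lambda_i >= 0): OK
Complementary slackness (lambda_i * g_i(x) = 0 for all i): OK

Verdict: yes, KKT holds.

yes


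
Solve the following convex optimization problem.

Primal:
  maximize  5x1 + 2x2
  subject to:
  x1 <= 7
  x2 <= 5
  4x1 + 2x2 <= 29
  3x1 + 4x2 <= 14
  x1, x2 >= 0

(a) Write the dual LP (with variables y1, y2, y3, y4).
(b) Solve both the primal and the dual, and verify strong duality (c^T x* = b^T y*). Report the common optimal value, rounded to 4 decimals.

The standard primal-dual pair for 'max c^T x s.t. A x <= b, x >= 0' is:
  Dual:  min b^T y  s.t.  A^T y >= c,  y >= 0.

So the dual LP is:
  minimize  7y1 + 5y2 + 29y3 + 14y4
  subject to:
    y1 + 4y3 + 3y4 >= 5
    y2 + 2y3 + 4y4 >= 2
    y1, y2, y3, y4 >= 0

Solving the primal: x* = (4.6667, 0).
  primal value c^T x* = 23.3333.
Solving the dual: y* = (0, 0, 0, 1.6667).
  dual value b^T y* = 23.3333.
Strong duality: c^T x* = b^T y*. Confirmed.

23.3333


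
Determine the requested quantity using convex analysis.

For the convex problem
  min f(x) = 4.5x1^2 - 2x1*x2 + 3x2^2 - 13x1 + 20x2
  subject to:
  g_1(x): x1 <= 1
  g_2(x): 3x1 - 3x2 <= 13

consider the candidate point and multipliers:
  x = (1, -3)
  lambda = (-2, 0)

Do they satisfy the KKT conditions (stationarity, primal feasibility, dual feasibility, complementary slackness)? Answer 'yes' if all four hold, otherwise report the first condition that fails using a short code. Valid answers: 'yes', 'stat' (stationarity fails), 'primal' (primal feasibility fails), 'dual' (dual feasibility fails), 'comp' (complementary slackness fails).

Gradient of f: grad f(x) = Q x + c = (2, 0)
Constraint values g_i(x) = a_i^T x - b_i:
  g_1((1, -3)) = 0
  g_2((1, -3)) = -1
Stationarity residual: grad f(x) + sum_i lambda_i a_i = (0, 0)
  -> stationarity OK
Primal feasibility (all g_i <= 0): OK
Dual feasibility (all lambda_i >= 0): FAILS
Complementary slackness (lambda_i * g_i(x) = 0 for all i): OK

Verdict: the first failing condition is dual_feasibility -> dual.

dual


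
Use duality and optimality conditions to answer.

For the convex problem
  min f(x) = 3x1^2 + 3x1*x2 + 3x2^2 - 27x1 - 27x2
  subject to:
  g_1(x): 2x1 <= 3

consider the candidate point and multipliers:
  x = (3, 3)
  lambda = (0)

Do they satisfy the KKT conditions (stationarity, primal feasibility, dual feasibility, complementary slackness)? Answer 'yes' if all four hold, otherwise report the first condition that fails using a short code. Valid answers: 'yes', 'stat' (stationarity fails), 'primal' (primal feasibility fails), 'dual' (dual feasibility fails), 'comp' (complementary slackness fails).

Gradient of f: grad f(x) = Q x + c = (0, 0)
Constraint values g_i(x) = a_i^T x - b_i:
  g_1((3, 3)) = 3
Stationarity residual: grad f(x) + sum_i lambda_i a_i = (0, 0)
  -> stationarity OK
Primal feasibility (all g_i <= 0): FAILS
Dual feasibility (all lambda_i >= 0): OK
Complementary slackness (lambda_i * g_i(x) = 0 for all i): OK

Verdict: the first failing condition is primal_feasibility -> primal.

primal


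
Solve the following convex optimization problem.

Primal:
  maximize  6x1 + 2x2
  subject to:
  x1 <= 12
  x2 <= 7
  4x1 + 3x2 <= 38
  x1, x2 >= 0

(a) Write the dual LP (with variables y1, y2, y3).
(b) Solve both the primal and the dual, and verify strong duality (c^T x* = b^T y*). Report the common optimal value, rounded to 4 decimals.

The standard primal-dual pair for 'max c^T x s.t. A x <= b, x >= 0' is:
  Dual:  min b^T y  s.t.  A^T y >= c,  y >= 0.

So the dual LP is:
  minimize  12y1 + 7y2 + 38y3
  subject to:
    y1 + 4y3 >= 6
    y2 + 3y3 >= 2
    y1, y2, y3 >= 0

Solving the primal: x* = (9.5, 0).
  primal value c^T x* = 57.
Solving the dual: y* = (0, 0, 1.5).
  dual value b^T y* = 57.
Strong duality: c^T x* = b^T y*. Confirmed.

57


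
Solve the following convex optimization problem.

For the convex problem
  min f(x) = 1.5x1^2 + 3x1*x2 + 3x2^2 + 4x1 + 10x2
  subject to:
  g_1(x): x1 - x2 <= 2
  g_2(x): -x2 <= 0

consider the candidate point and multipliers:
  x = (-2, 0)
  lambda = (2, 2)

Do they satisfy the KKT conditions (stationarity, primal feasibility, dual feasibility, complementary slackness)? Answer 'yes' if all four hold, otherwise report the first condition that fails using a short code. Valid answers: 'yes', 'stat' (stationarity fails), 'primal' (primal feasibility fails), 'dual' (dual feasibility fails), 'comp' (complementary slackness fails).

Gradient of f: grad f(x) = Q x + c = (-2, 4)
Constraint values g_i(x) = a_i^T x - b_i:
  g_1((-2, 0)) = -4
  g_2((-2, 0)) = 0
Stationarity residual: grad f(x) + sum_i lambda_i a_i = (0, 0)
  -> stationarity OK
Primal feasibility (all g_i <= 0): OK
Dual feasibility (all lambda_i >= 0): OK
Complementary slackness (lambda_i * g_i(x) = 0 for all i): FAILS

Verdict: the first failing condition is complementary_slackness -> comp.

comp


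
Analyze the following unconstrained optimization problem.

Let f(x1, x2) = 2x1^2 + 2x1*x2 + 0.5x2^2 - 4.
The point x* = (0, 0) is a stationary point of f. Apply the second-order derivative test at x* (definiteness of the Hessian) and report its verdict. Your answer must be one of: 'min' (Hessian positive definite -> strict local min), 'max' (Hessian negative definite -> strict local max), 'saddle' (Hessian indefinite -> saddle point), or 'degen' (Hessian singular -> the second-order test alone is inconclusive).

Compute the Hessian H = grad^2 f:
  H = [[4, 2], [2, 1]]
Verify stationarity: grad f(x*) = H x* + g = (0, 0).
Eigenvalues of H: 0, 5.
H has a zero eigenvalue (singular; positive semidefinite but not definite), so H is neither positive definite, negative definite, nor indefinite. The second-order test alone is inconclusive -> degen.
(Indeed, f is constant along the null direction of H through x*, so x* is not a strict local extremum.)

degen


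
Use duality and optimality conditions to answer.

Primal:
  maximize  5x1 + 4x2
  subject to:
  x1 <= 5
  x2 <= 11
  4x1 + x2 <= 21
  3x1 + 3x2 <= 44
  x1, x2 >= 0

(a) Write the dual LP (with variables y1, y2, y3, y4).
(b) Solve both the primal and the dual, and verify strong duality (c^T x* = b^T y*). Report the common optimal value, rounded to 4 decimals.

The standard primal-dual pair for 'max c^T x s.t. A x <= b, x >= 0' is:
  Dual:  min b^T y  s.t.  A^T y >= c,  y >= 0.

So the dual LP is:
  minimize  5y1 + 11y2 + 21y3 + 44y4
  subject to:
    y1 + 4y3 + 3y4 >= 5
    y2 + y3 + 3y4 >= 4
    y1, y2, y3, y4 >= 0

Solving the primal: x* = (2.5, 11).
  primal value c^T x* = 56.5.
Solving the dual: y* = (0, 2.75, 1.25, 0).
  dual value b^T y* = 56.5.
Strong duality: c^T x* = b^T y*. Confirmed.

56.5


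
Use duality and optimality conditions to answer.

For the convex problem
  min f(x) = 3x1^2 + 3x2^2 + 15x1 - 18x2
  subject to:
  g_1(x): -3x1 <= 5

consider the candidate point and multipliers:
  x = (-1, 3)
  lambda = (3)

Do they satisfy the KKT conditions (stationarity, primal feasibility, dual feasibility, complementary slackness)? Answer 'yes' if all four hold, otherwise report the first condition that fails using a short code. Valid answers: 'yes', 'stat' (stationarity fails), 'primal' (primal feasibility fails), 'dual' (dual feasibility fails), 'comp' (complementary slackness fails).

Gradient of f: grad f(x) = Q x + c = (9, 0)
Constraint values g_i(x) = a_i^T x - b_i:
  g_1((-1, 3)) = -2
Stationarity residual: grad f(x) + sum_i lambda_i a_i = (0, 0)
  -> stationarity OK
Primal feasibility (all g_i <= 0): OK
Dual feasibility (all lambda_i >= 0): OK
Complementary slackness (lambda_i * g_i(x) = 0 for all i): FAILS

Verdict: the first failing condition is complementary_slackness -> comp.

comp


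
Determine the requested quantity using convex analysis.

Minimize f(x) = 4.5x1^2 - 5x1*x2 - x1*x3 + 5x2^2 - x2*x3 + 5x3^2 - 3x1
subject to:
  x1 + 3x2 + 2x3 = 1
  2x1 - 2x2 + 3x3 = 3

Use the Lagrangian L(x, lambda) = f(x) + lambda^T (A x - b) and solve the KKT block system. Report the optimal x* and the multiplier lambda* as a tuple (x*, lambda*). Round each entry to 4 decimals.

Form the Lagrangian:
  L(x, lambda) = (1/2) x^T Q x + c^T x + lambda^T (A x - b)
Stationarity (grad_x L = 0): Q x + c + A^T lambda = 0.
Primal feasibility: A x = b.

This gives the KKT block system:
  [ Q   A^T ] [ x     ]   [-c ]
  [ A    0  ] [ lambda ] = [ b ]

Solving the linear system:
  x*      = (0.6181, -0.1832, 0.4658)
  lambda* = (0.5938, -1.8035)
  f(x*)   = 1.4812

x* = (0.6181, -0.1832, 0.4658), lambda* = (0.5938, -1.8035)


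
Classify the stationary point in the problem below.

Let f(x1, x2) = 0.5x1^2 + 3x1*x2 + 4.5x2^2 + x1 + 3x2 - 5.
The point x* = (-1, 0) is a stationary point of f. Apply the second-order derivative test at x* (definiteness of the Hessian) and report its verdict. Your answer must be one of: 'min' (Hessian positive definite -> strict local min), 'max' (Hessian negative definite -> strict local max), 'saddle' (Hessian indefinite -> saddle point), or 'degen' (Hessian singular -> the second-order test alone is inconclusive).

Compute the Hessian H = grad^2 f:
  H = [[1, 3], [3, 9]]
Verify stationarity: grad f(x*) = H x* + g = (0, 0).
Eigenvalues of H: 0, 10.
H has a zero eigenvalue (singular; positive semidefinite but not definite), so H is neither positive definite, negative definite, nor indefinite. The second-order test alone is inconclusive -> degen.
(Indeed, f is constant along the null direction of H through x*, so x* is not a strict local extremum.)

degen


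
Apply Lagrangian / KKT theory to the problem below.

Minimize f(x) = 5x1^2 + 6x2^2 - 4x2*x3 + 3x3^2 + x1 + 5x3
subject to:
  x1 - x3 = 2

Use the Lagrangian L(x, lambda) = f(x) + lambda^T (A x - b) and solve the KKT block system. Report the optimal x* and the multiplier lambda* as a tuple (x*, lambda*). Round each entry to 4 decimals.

Form the Lagrangian:
  L(x, lambda) = (1/2) x^T Q x + c^T x + lambda^T (A x - b)
Stationarity (grad_x L = 0): Q x + c + A^T lambda = 0.
Primal feasibility: A x = b.

This gives the KKT block system:
  [ Q   A^T ] [ x     ]   [-c ]
  [ A    0  ] [ lambda ] = [ b ]

Solving the linear system:
  x*      = (0.2273, -0.5909, -1.7727)
  lambda* = (-3.2727)
  f(x*)   = -1.0455

x* = (0.2273, -0.5909, -1.7727), lambda* = (-3.2727)


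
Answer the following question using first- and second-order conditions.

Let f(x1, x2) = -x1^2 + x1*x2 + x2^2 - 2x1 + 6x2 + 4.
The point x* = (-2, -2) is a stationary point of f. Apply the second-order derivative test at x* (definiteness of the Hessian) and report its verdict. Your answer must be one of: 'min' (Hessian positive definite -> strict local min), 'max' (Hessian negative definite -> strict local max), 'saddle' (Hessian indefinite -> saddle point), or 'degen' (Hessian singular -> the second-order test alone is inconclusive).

Compute the Hessian H = grad^2 f:
  H = [[-2, 1], [1, 2]]
Verify stationarity: grad f(x*) = H x* + g = (0, 0).
Eigenvalues of H: -2.2361, 2.2361.
Eigenvalues have mixed signs, so H is indefinite -> x* is a saddle point.

saddle


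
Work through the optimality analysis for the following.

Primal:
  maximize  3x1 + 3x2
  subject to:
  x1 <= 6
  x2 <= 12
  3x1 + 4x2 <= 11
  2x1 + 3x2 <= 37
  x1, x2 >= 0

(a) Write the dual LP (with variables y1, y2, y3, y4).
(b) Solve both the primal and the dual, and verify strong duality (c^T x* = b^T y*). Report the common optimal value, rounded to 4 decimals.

The standard primal-dual pair for 'max c^T x s.t. A x <= b, x >= 0' is:
  Dual:  min b^T y  s.t.  A^T y >= c,  y >= 0.

So the dual LP is:
  minimize  6y1 + 12y2 + 11y3 + 37y4
  subject to:
    y1 + 3y3 + 2y4 >= 3
    y2 + 4y3 + 3y4 >= 3
    y1, y2, y3, y4 >= 0

Solving the primal: x* = (3.6667, 0).
  primal value c^T x* = 11.
Solving the dual: y* = (0, 0, 1, 0).
  dual value b^T y* = 11.
Strong duality: c^T x* = b^T y*. Confirmed.

11


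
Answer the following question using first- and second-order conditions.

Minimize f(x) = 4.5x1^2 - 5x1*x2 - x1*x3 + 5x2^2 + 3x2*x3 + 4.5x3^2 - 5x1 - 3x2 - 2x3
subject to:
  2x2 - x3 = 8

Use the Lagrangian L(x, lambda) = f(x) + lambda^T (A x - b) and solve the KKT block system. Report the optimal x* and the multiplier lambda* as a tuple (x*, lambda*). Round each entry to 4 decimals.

Form the Lagrangian:
  L(x, lambda) = (1/2) x^T Q x + c^T x + lambda^T (A x - b)
Stationarity (grad_x L = 0): Q x + c + A^T lambda = 0.
Primal feasibility: A x = b.

This gives the KKT block system:
  [ Q   A^T ] [ x     ]   [-c ]
  [ A    0  ] [ lambda ] = [ b ]

Solving the linear system:
  x*      = (2.222, 3.2854, -1.4292)
  lambda* = (-7.2283)
  f(x*)   = 19.8594

x* = (2.222, 3.2854, -1.4292), lambda* = (-7.2283)


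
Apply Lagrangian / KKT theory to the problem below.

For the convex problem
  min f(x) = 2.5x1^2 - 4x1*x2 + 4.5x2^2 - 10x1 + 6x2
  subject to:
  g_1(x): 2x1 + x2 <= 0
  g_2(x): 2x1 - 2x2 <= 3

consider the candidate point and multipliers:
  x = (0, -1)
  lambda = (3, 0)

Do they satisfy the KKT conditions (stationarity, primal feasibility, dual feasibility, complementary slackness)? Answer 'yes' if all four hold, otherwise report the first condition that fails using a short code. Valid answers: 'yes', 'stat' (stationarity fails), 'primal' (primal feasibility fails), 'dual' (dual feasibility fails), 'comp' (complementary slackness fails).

Gradient of f: grad f(x) = Q x + c = (-6, -3)
Constraint values g_i(x) = a_i^T x - b_i:
  g_1((0, -1)) = -1
  g_2((0, -1)) = -1
Stationarity residual: grad f(x) + sum_i lambda_i a_i = (0, 0)
  -> stationarity OK
Primal feasibility (all g_i <= 0): OK
Dual feasibility (all lambda_i >= 0): OK
Complementary slackness (lambda_i * g_i(x) = 0 for all i): FAILS

Verdict: the first failing condition is complementary_slackness -> comp.

comp


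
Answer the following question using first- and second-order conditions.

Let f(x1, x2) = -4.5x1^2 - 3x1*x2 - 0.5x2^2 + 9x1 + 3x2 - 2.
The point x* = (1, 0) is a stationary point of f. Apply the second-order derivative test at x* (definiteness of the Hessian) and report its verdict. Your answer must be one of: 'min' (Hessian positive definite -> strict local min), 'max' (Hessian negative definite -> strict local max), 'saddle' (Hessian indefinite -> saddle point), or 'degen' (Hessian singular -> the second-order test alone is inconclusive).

Compute the Hessian H = grad^2 f:
  H = [[-9, -3], [-3, -1]]
Verify stationarity: grad f(x*) = H x* + g = (0, 0).
Eigenvalues of H: -10, 0.
H has a zero eigenvalue (singular; negative semidefinite but not definite), so H is neither positive definite, negative definite, nor indefinite. The second-order test alone is inconclusive -> degen.
(Indeed, f is constant along the null direction of H through x*, so x* is not a strict local extremum.)

degen


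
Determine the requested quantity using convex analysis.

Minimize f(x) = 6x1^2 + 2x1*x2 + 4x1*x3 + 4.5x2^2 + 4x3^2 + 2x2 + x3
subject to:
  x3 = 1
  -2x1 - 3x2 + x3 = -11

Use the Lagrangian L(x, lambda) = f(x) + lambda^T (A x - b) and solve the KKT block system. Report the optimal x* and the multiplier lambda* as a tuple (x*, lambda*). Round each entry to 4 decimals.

Form the Lagrangian:
  L(x, lambda) = (1/2) x^T Q x + c^T x + lambda^T (A x - b)
Stationarity (grad_x L = 0): Q x + c + A^T lambda = 0.
Primal feasibility: A x = b.

This gives the KKT block system:
  [ Q   A^T ] [ x     ]   [-c ]
  [ A    0  ] [ lambda ] = [ b ]

Solving the linear system:
  x*      = (1, 3.3333, 1)
  lambda* = (-24.3333, 11.3333)
  f(x*)   = 78.3333

x* = (1, 3.3333, 1), lambda* = (-24.3333, 11.3333)


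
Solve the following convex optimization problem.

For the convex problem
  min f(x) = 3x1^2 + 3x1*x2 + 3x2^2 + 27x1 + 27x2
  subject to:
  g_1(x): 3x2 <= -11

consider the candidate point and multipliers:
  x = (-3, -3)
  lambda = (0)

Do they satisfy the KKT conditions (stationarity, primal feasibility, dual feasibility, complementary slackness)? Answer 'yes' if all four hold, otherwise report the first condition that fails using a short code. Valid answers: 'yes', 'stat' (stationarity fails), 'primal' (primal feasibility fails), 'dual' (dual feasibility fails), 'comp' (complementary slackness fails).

Gradient of f: grad f(x) = Q x + c = (0, 0)
Constraint values g_i(x) = a_i^T x - b_i:
  g_1((-3, -3)) = 2
Stationarity residual: grad f(x) + sum_i lambda_i a_i = (0, 0)
  -> stationarity OK
Primal feasibility (all g_i <= 0): FAILS
Dual feasibility (all lambda_i >= 0): OK
Complementary slackness (lambda_i * g_i(x) = 0 for all i): OK

Verdict: the first failing condition is primal_feasibility -> primal.

primal


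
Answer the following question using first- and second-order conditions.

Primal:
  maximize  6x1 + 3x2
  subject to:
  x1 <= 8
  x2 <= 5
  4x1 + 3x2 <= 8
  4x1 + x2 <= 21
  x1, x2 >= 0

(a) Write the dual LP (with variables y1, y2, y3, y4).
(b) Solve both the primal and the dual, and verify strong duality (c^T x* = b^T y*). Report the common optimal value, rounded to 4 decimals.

The standard primal-dual pair for 'max c^T x s.t. A x <= b, x >= 0' is:
  Dual:  min b^T y  s.t.  A^T y >= c,  y >= 0.

So the dual LP is:
  minimize  8y1 + 5y2 + 8y3 + 21y4
  subject to:
    y1 + 4y3 + 4y4 >= 6
    y2 + 3y3 + y4 >= 3
    y1, y2, y3, y4 >= 0

Solving the primal: x* = (2, 0).
  primal value c^T x* = 12.
Solving the dual: y* = (0, 0, 1.5, 0).
  dual value b^T y* = 12.
Strong duality: c^T x* = b^T y*. Confirmed.

12


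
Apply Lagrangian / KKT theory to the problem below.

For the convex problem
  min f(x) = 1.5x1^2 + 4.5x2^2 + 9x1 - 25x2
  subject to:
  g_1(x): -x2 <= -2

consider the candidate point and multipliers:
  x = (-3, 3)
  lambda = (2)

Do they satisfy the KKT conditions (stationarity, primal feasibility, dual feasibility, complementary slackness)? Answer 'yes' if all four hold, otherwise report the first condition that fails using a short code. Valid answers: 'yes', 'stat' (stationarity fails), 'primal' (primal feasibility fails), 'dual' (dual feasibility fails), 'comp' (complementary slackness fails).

Gradient of f: grad f(x) = Q x + c = (0, 2)
Constraint values g_i(x) = a_i^T x - b_i:
  g_1((-3, 3)) = -1
Stationarity residual: grad f(x) + sum_i lambda_i a_i = (0, 0)
  -> stationarity OK
Primal feasibility (all g_i <= 0): OK
Dual feasibility (all lambda_i >= 0): OK
Complementary slackness (lambda_i * g_i(x) = 0 for all i): FAILS

Verdict: the first failing condition is complementary_slackness -> comp.

comp


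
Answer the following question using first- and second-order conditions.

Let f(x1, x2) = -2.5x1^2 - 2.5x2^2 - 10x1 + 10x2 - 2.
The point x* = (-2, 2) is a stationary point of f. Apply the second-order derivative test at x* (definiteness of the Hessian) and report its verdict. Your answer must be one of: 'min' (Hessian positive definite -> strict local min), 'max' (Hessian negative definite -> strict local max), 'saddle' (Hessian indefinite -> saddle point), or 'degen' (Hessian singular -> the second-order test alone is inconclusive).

Compute the Hessian H = grad^2 f:
  H = [[-5, 0], [0, -5]]
Verify stationarity: grad f(x*) = H x* + g = (0, 0).
Eigenvalues of H: -5, -5.
Both eigenvalues < 0, so H is negative definite -> x* is a strict local max.

max


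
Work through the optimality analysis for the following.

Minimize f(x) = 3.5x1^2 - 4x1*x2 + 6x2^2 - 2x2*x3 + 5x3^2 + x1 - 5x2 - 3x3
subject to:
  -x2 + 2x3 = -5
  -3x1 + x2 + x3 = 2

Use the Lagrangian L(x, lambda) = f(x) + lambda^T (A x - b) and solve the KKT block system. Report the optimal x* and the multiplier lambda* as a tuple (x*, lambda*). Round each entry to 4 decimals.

Form the Lagrangian:
  L(x, lambda) = (1/2) x^T Q x + c^T x + lambda^T (A x - b)
Stationarity (grad_x L = 0): Q x + c + A^T lambda = 0.
Primal feasibility: A x = b.

This gives the KKT block system:
  [ Q   A^T ] [ x     ]   [-c ]
  [ A    0  ] [ lambda ] = [ b ]

Solving the linear system:
  x*      = (-0.878, 1.2439, -1.878)
  lambda* = (13.8211, -3.374)
  f(x*)   = 37.1951

x* = (-0.878, 1.2439, -1.878), lambda* = (13.8211, -3.374)


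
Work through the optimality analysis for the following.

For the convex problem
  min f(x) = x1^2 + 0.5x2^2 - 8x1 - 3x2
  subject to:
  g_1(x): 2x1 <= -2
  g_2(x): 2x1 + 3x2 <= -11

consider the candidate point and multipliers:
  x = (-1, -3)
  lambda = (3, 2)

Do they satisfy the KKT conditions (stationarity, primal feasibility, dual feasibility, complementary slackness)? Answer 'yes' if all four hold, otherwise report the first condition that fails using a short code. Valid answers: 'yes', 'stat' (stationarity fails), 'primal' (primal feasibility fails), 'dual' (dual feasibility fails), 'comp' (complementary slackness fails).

Gradient of f: grad f(x) = Q x + c = (-10, -6)
Constraint values g_i(x) = a_i^T x - b_i:
  g_1((-1, -3)) = 0
  g_2((-1, -3)) = 0
Stationarity residual: grad f(x) + sum_i lambda_i a_i = (0, 0)
  -> stationarity OK
Primal feasibility (all g_i <= 0): OK
Dual feasibility (all lambda_i >= 0): OK
Complementary slackness (lambda_i * g_i(x) = 0 for all i): OK

Verdict: yes, KKT holds.

yes


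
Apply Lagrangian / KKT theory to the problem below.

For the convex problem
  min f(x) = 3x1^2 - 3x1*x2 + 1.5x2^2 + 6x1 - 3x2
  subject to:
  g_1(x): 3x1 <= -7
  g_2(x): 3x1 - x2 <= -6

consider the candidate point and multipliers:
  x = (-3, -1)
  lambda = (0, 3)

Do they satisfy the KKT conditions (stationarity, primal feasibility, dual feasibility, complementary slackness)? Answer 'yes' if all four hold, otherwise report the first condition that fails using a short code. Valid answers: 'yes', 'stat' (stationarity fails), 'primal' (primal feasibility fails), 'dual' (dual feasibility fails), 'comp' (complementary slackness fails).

Gradient of f: grad f(x) = Q x + c = (-9, 3)
Constraint values g_i(x) = a_i^T x - b_i:
  g_1((-3, -1)) = -2
  g_2((-3, -1)) = -2
Stationarity residual: grad f(x) + sum_i lambda_i a_i = (0, 0)
  -> stationarity OK
Primal feasibility (all g_i <= 0): OK
Dual feasibility (all lambda_i >= 0): OK
Complementary slackness (lambda_i * g_i(x) = 0 for all i): FAILS

Verdict: the first failing condition is complementary_slackness -> comp.

comp


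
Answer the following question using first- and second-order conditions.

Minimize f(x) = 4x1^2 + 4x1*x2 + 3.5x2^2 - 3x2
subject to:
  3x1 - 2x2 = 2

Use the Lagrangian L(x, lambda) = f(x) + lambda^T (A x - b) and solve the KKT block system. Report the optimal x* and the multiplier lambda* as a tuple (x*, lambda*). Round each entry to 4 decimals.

Form the Lagrangian:
  L(x, lambda) = (1/2) x^T Q x + c^T x + lambda^T (A x - b)
Stationarity (grad_x L = 0): Q x + c + A^T lambda = 0.
Primal feasibility: A x = b.

This gives the KKT block system:
  [ Q   A^T ] [ x     ]   [-c ]
  [ A    0  ] [ lambda ] = [ b ]

Solving the linear system:
  x*      = (0.5315, -0.2028)
  lambda* = (-1.1469)
  f(x*)   = 1.451

x* = (0.5315, -0.2028), lambda* = (-1.1469)
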